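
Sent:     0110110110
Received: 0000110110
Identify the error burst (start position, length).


XOR: 0110000000

Burst at position 1, length 2


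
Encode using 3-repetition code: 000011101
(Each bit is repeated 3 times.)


Each bit -> 3 copies

000000000000111111111000111


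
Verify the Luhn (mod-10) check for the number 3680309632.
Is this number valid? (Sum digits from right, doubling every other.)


Luhn sum = 48
48 mod 10 = 8

Invalid (Luhn sum mod 10 = 8)


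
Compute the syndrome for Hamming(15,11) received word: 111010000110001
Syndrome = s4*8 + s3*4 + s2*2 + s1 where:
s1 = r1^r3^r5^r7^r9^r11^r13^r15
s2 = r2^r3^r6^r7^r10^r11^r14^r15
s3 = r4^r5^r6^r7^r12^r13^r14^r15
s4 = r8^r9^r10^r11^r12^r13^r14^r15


s1=1, s2=1, s3=0, s4=1

Syndrome = 11 (error at position 11)


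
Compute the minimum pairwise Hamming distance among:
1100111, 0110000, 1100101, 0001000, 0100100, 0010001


Comparing all pairs, minimum distance: 1
Can detect 0 errors, correct 0 errors

1


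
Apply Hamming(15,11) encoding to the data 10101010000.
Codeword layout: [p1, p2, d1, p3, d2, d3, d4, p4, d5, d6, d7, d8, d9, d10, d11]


Parity bits: p1=1, p2=1, p3=1, p4=0

111101001010000


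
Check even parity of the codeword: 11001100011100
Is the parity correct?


Number of 1s: 7

No, parity error (7 ones)


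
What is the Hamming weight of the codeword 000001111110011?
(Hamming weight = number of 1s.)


Counting 1s in 000001111110011

8


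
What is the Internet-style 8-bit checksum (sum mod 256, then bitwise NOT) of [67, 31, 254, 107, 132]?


Sum = 591 mod 256 = 79
Complement = 176

176


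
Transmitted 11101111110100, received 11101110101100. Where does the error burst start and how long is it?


XOR: 00000001011000

Burst at position 7, length 4


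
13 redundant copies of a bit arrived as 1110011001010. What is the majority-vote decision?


Ones: 7 out of 13
Threshold: 7

1 (7/13 voted 1)


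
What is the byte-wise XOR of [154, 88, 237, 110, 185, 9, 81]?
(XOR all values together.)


XOR chain: 154 ^ 88 ^ 237 ^ 110 ^ 185 ^ 9 ^ 81 = 160

160


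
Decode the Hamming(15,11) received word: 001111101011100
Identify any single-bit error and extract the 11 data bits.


Syndrome = 0: no error detected

Data: 11111011100 (no errors)


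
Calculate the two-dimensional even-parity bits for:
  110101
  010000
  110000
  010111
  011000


Row parities: 01000
Column parities: 011010

Row P: 01000, Col P: 011010, Corner: 1


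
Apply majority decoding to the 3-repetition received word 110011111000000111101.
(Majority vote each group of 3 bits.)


Groups: 110, 011, 111, 000, 000, 111, 101
Majority votes: 1110011

1110011


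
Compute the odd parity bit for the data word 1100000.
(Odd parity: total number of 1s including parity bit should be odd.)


Number of 1s in data: 2
Parity bit: 1

1


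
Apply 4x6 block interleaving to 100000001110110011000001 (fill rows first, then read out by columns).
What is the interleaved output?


Matrix:
  100000
  001110
  110011
  000001
Read columns: 101000100100010001100011

101000100100010001100011


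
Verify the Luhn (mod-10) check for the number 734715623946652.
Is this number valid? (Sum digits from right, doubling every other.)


Luhn sum = 62
62 mod 10 = 2

Invalid (Luhn sum mod 10 = 2)


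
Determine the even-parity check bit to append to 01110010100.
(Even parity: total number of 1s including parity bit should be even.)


Number of 1s in data: 5
Parity bit: 1

1


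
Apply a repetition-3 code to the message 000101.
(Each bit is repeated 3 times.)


Each bit -> 3 copies

000000000111000111


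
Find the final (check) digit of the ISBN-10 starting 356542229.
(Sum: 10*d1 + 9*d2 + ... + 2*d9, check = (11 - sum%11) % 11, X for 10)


Weighted sum: 224
224 mod 11 = 4

Check digit: 7


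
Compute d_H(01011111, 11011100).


XOR: 10000011
Count of 1s: 3

3


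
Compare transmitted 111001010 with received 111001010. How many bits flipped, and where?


XOR: 000000000

0 errors (received matches sent)


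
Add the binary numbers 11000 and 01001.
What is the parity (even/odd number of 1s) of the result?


11000 = 24
01001 = 9
Sum = 33 = 100001
1s count = 2

even parity (2 ones in 100001)


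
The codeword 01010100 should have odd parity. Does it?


Number of 1s: 3

Yes, parity is correct (3 ones)


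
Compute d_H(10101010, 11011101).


XOR: 01110111
Count of 1s: 6

6


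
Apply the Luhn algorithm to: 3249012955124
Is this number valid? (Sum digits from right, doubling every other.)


Luhn sum = 48
48 mod 10 = 8

Invalid (Luhn sum mod 10 = 8)


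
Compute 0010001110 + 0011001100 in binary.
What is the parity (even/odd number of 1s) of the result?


0010001110 = 142
0011001100 = 204
Sum = 346 = 101011010
1s count = 5

odd parity (5 ones in 101011010)


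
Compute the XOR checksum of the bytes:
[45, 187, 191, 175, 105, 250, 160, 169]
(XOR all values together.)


XOR chain: 45 ^ 187 ^ 191 ^ 175 ^ 105 ^ 250 ^ 160 ^ 169 = 28

28


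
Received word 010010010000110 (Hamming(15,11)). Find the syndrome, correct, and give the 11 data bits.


Syndrome = 12: error at position 12

Data: 01000001110 (corrected bit 12)


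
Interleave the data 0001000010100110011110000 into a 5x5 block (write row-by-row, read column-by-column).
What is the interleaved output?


Matrix:
  00010
  00010
  10011
  00111
  10000
Read columns: 0010100000000101111000110

0010100000000101111000110


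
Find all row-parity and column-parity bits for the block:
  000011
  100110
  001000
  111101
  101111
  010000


Row parities: 011111
Column parities: 101111

Row P: 011111, Col P: 101111, Corner: 1


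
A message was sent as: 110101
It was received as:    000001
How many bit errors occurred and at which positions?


XOR: 110100

3 error(s) at position(s): 0, 1, 3


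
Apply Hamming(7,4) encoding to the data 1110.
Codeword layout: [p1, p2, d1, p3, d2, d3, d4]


Parity bits: p1=0, p2=0, p3=0

0010110


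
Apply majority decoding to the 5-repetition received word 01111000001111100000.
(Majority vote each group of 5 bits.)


Groups: 01111, 00000, 11111, 00000
Majority votes: 1010

1010


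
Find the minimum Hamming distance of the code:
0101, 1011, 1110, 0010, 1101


Comparing all pairs, minimum distance: 1
Can detect 0 errors, correct 0 errors

1


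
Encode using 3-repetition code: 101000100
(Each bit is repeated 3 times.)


Each bit -> 3 copies

111000111000000000111000000


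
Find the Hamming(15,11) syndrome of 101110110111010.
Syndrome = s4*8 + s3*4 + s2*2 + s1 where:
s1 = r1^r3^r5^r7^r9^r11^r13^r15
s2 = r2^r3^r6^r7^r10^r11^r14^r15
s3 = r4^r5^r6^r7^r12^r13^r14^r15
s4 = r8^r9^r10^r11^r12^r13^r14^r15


s1=1, s2=1, s3=1, s4=1

Syndrome = 15 (error at position 15)


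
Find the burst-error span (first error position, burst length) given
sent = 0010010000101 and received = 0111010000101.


XOR: 0101000000000

Burst at position 1, length 3


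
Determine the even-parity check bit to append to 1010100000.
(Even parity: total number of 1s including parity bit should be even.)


Number of 1s in data: 3
Parity bit: 1

1


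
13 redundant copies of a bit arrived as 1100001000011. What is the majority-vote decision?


Ones: 5 out of 13
Threshold: 7

0 (5/13 voted 1)


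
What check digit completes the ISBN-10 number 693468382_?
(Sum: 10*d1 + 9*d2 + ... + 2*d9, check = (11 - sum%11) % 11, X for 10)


Weighted sum: 309
309 mod 11 = 1

Check digit: X


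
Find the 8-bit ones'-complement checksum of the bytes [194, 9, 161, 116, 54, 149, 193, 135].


Sum = 1011 mod 256 = 243
Complement = 12

12


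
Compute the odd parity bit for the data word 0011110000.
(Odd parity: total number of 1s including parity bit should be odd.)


Number of 1s in data: 4
Parity bit: 1

1


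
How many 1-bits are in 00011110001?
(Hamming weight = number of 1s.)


Counting 1s in 00011110001

5


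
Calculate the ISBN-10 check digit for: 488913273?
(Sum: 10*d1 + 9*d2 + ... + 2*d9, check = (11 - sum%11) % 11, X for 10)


Weighted sum: 295
295 mod 11 = 9

Check digit: 2


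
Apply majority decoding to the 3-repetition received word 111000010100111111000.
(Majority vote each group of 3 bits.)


Groups: 111, 000, 010, 100, 111, 111, 000
Majority votes: 1000110

1000110


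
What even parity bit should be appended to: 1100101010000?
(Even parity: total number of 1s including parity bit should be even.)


Number of 1s in data: 5
Parity bit: 1

1


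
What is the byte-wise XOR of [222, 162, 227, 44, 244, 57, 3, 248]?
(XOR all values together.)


XOR chain: 222 ^ 162 ^ 227 ^ 44 ^ 244 ^ 57 ^ 3 ^ 248 = 133

133


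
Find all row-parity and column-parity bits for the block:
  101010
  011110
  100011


Row parities: 101
Column parities: 010111

Row P: 101, Col P: 010111, Corner: 0


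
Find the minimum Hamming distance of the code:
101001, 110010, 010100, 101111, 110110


Comparing all pairs, minimum distance: 1
Can detect 0 errors, correct 0 errors

1


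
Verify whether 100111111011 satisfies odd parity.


Number of 1s: 9

Yes, parity is correct (9 ones)


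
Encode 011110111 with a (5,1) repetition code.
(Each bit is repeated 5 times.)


Each bit -> 5 copies

000001111111111111111111100000111111111111111


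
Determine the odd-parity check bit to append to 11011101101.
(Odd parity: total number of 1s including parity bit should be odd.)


Number of 1s in data: 8
Parity bit: 1

1


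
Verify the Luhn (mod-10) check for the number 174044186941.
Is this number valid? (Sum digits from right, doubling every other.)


Luhn sum = 60
60 mod 10 = 0

Valid (Luhn sum mod 10 = 0)


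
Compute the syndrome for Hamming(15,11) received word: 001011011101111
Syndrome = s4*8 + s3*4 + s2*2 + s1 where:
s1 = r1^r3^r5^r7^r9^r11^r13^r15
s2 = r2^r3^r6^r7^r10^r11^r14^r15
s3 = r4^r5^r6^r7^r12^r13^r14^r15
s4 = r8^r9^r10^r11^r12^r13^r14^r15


s1=1, s2=1, s3=0, s4=1

Syndrome = 11 (error at position 11)


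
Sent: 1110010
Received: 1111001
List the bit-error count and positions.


XOR: 0001011

3 error(s) at position(s): 3, 5, 6


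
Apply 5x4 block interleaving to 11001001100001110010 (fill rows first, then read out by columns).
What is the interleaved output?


Matrix:
  1100
  1001
  1000
  0111
  0010
Read columns: 11100100100001101010

11100100100001101010


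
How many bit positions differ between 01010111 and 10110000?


XOR: 11100111
Count of 1s: 6

6


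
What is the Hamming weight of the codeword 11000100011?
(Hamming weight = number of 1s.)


Counting 1s in 11000100011

5


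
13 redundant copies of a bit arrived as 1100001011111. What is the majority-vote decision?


Ones: 8 out of 13
Threshold: 7

1 (8/13 voted 1)


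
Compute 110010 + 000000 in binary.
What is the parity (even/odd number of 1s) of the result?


110010 = 50
000000 = 0
Sum = 50 = 110010
1s count = 3

odd parity (3 ones in 110010)


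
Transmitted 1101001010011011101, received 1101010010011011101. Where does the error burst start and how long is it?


XOR: 0000011000000000000

Burst at position 5, length 2


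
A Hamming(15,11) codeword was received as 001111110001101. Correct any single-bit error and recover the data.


Syndrome = 5: error at position 5

Data: 10110001101 (corrected bit 5)


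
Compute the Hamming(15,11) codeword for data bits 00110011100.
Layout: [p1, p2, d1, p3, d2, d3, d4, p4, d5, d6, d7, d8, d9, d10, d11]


Parity bits: p1=1, p2=1, p3=0, p4=1

110001110011100


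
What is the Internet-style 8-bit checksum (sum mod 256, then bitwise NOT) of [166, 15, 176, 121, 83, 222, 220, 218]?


Sum = 1221 mod 256 = 197
Complement = 58

58


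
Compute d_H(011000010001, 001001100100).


XOR: 010001110101
Count of 1s: 6

6


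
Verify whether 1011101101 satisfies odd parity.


Number of 1s: 7

Yes, parity is correct (7 ones)


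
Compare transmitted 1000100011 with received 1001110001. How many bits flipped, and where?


XOR: 0001010010

3 error(s) at position(s): 3, 5, 8


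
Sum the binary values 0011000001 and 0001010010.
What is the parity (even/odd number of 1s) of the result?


0011000001 = 193
0001010010 = 82
Sum = 275 = 100010011
1s count = 4

even parity (4 ones in 100010011)


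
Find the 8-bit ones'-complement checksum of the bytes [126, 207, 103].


Sum = 436 mod 256 = 180
Complement = 75

75


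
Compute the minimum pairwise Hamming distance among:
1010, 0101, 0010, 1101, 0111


Comparing all pairs, minimum distance: 1
Can detect 0 errors, correct 0 errors

1


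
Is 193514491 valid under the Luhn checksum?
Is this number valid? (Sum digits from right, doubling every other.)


Luhn sum = 37
37 mod 10 = 7

Invalid (Luhn sum mod 10 = 7)


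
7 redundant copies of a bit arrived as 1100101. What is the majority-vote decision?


Ones: 4 out of 7
Threshold: 4

1 (4/7 voted 1)


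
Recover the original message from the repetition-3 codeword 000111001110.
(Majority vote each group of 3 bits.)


Groups: 000, 111, 001, 110
Majority votes: 0101

0101


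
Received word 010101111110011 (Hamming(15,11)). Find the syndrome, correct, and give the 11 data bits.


Syndrome = 6: error at position 6

Data: 00011110011 (corrected bit 6)


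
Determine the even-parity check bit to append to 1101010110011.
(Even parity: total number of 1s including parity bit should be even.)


Number of 1s in data: 8
Parity bit: 0

0


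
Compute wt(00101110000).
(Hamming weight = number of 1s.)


Counting 1s in 00101110000

4


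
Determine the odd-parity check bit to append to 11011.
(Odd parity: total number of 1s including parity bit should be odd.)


Number of 1s in data: 4
Parity bit: 1

1


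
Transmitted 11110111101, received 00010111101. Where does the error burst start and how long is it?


XOR: 11100000000

Burst at position 0, length 3


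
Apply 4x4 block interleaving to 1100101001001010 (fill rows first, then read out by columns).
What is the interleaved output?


Matrix:
  1100
  1010
  0100
  1010
Read columns: 1101101001010000

1101101001010000


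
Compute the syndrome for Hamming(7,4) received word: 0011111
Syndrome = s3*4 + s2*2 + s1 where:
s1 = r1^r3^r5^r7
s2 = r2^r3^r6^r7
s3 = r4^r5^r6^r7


s1=1, s2=1, s3=0

Syndrome = 3 (error at position 3)


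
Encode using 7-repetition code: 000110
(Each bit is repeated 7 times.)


Each bit -> 7 copies

000000000000000000000111111111111110000000


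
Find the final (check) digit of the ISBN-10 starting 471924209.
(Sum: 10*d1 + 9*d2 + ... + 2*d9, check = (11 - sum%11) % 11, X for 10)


Weighted sum: 232
232 mod 11 = 1

Check digit: X


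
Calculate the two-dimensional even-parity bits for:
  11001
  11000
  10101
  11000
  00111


Row parities: 10101
Column parities: 01011

Row P: 10101, Col P: 01011, Corner: 1


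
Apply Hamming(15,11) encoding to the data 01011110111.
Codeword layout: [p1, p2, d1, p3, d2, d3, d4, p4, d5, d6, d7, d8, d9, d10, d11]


Parity bits: p1=0, p2=1, p3=1, p4=0

010110101110111


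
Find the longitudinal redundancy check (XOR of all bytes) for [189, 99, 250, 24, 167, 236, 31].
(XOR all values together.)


XOR chain: 189 ^ 99 ^ 250 ^ 24 ^ 167 ^ 236 ^ 31 = 104

104


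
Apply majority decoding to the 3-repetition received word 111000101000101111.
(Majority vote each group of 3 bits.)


Groups: 111, 000, 101, 000, 101, 111
Majority votes: 101011

101011


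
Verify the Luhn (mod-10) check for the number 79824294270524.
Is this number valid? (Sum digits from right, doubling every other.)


Luhn sum = 70
70 mod 10 = 0

Valid (Luhn sum mod 10 = 0)


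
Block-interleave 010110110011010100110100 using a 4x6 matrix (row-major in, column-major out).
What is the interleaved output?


Matrix:
  010110
  110011
  010100
  110100
Read columns: 010111110000101111000100

010111110000101111000100


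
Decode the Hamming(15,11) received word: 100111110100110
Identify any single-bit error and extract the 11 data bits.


Syndrome = 0: no error detected

Data: 01110100110 (no errors)


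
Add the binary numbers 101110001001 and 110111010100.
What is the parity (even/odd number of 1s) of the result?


101110001001 = 2953
110111010100 = 3540
Sum = 6493 = 1100101011101
1s count = 8

even parity (8 ones in 1100101011101)


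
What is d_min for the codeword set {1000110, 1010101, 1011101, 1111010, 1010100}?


Comparing all pairs, minimum distance: 1
Can detect 0 errors, correct 0 errors

1


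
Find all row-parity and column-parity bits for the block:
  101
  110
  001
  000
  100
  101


Row parities: 001010
Column parities: 011

Row P: 001010, Col P: 011, Corner: 0


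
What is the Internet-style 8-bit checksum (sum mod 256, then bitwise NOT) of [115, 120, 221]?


Sum = 456 mod 256 = 200
Complement = 55

55


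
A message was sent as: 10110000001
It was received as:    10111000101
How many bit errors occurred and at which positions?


XOR: 00001000100

2 error(s) at position(s): 4, 8


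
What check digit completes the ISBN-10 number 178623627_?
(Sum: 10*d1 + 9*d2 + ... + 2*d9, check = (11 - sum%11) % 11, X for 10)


Weighted sum: 250
250 mod 11 = 8

Check digit: 3


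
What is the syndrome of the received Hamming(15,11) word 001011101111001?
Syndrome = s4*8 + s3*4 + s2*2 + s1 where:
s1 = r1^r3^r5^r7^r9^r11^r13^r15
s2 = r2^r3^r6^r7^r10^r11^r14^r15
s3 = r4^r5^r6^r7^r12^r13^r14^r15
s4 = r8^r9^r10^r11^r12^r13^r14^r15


s1=0, s2=0, s3=1, s4=1

Syndrome = 12 (error at position 12)


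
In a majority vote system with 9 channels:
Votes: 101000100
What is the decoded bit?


Ones: 3 out of 9
Threshold: 5

0 (3/9 voted 1)


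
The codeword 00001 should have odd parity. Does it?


Number of 1s: 1

Yes, parity is correct (1 ones)


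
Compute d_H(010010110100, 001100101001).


XOR: 011110011101
Count of 1s: 8

8


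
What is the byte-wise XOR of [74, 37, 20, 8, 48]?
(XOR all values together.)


XOR chain: 74 ^ 37 ^ 20 ^ 8 ^ 48 = 67

67


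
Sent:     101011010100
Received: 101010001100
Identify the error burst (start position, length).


XOR: 000001011000

Burst at position 5, length 4


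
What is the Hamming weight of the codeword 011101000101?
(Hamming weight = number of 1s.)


Counting 1s in 011101000101

6


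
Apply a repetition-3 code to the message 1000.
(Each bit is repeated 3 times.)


Each bit -> 3 copies

111000000000


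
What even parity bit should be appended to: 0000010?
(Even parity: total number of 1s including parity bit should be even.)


Number of 1s in data: 1
Parity bit: 1

1


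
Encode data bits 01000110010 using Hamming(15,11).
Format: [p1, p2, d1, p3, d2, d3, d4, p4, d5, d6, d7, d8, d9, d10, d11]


Parity bits: p1=0, p2=1, p3=0, p4=1

010010010110010


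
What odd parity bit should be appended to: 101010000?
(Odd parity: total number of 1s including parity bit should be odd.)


Number of 1s in data: 3
Parity bit: 0

0


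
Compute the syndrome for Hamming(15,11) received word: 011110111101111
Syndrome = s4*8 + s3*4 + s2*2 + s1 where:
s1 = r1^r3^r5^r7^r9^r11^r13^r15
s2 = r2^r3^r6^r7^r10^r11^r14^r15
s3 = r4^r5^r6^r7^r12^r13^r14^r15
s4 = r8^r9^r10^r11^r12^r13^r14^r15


s1=0, s2=0, s3=1, s4=1

Syndrome = 12 (error at position 12)


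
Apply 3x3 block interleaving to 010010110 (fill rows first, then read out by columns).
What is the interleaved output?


Matrix:
  010
  010
  110
Read columns: 001111000

001111000


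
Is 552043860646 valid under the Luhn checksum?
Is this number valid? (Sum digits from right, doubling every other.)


Luhn sum = 54
54 mod 10 = 4

Invalid (Luhn sum mod 10 = 4)


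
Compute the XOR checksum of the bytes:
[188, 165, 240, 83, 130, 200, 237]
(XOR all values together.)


XOR chain: 188 ^ 165 ^ 240 ^ 83 ^ 130 ^ 200 ^ 237 = 29

29


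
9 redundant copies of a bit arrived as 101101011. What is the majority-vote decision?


Ones: 6 out of 9
Threshold: 5

1 (6/9 voted 1)


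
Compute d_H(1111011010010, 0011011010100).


XOR: 1100000000110
Count of 1s: 4

4


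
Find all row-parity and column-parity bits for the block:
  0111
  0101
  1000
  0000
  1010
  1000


Row parities: 101001
Column parities: 1000

Row P: 101001, Col P: 1000, Corner: 1


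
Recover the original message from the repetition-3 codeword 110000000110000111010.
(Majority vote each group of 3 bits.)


Groups: 110, 000, 000, 110, 000, 111, 010
Majority votes: 1001010

1001010


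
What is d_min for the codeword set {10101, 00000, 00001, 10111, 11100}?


Comparing all pairs, minimum distance: 1
Can detect 0 errors, correct 0 errors

1


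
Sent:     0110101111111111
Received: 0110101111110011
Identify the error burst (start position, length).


XOR: 0000000000001100

Burst at position 12, length 2


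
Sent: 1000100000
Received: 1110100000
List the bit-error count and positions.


XOR: 0110000000

2 error(s) at position(s): 1, 2


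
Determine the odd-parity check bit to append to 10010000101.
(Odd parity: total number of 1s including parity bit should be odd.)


Number of 1s in data: 4
Parity bit: 1

1


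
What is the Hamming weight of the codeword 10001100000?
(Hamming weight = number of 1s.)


Counting 1s in 10001100000

3


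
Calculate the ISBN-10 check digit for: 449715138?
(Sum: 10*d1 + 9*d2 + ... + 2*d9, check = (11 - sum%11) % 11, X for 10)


Weighted sum: 257
257 mod 11 = 4

Check digit: 7


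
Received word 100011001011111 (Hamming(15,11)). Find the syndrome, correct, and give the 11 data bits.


Syndrome = 0: no error detected

Data: 01101011111 (no errors)


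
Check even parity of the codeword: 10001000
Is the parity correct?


Number of 1s: 2

Yes, parity is correct (2 ones)


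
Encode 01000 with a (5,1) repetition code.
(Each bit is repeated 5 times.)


Each bit -> 5 copies

0000011111000000000000000


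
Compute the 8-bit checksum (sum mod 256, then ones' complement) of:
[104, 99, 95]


Sum = 298 mod 256 = 42
Complement = 213

213


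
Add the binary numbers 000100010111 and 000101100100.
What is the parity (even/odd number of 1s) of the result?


000100010111 = 279
000101100100 = 356
Sum = 635 = 1001111011
1s count = 7

odd parity (7 ones in 1001111011)


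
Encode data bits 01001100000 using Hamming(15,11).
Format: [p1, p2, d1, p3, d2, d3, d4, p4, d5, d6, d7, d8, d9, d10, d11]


Parity bits: p1=0, p2=1, p3=1, p4=0

010110001100000


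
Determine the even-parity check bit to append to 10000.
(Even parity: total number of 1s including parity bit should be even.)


Number of 1s in data: 1
Parity bit: 1

1


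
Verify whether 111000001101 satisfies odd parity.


Number of 1s: 6

No, parity error (6 ones)


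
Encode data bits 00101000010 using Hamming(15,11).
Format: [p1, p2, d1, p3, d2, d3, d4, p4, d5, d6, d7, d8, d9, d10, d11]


Parity bits: p1=1, p2=0, p3=0, p4=0

100001001000010


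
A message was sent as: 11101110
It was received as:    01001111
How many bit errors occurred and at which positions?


XOR: 10100001

3 error(s) at position(s): 0, 2, 7


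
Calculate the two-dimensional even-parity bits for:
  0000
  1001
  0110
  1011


Row parities: 0001
Column parities: 0100

Row P: 0001, Col P: 0100, Corner: 1


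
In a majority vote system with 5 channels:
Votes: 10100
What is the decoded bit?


Ones: 2 out of 5
Threshold: 3

0 (2/5 voted 1)


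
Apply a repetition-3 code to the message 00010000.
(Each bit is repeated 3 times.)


Each bit -> 3 copies

000000000111000000000000


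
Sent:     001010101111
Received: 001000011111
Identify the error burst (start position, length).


XOR: 000010110000

Burst at position 4, length 4


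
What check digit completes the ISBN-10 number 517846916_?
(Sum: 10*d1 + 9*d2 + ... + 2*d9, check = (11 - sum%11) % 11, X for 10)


Weighted sum: 276
276 mod 11 = 1

Check digit: X


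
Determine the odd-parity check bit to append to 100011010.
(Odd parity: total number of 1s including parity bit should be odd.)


Number of 1s in data: 4
Parity bit: 1

1


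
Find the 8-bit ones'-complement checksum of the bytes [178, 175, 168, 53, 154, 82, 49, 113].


Sum = 972 mod 256 = 204
Complement = 51

51


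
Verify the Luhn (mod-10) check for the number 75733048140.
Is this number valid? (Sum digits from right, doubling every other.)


Luhn sum = 44
44 mod 10 = 4

Invalid (Luhn sum mod 10 = 4)


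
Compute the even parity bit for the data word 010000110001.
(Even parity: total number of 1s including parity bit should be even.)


Number of 1s in data: 4
Parity bit: 0

0


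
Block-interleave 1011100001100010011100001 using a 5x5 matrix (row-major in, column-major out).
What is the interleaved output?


Matrix:
  10111
  00001
  10001
  00111
  00001
Read columns: 1010000000100101001011111

1010000000100101001011111


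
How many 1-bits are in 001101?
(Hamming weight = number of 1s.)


Counting 1s in 001101

3


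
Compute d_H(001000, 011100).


XOR: 010100
Count of 1s: 2

2


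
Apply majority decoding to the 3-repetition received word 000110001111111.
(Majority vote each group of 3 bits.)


Groups: 000, 110, 001, 111, 111
Majority votes: 01011

01011


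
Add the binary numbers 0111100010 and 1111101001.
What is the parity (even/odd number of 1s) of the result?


0111100010 = 482
1111101001 = 1001
Sum = 1483 = 10111001011
1s count = 7

odd parity (7 ones in 10111001011)


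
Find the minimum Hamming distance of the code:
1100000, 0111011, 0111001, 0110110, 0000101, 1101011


Comparing all pairs, minimum distance: 1
Can detect 0 errors, correct 0 errors

1


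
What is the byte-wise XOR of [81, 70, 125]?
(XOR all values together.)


XOR chain: 81 ^ 70 ^ 125 = 106

106


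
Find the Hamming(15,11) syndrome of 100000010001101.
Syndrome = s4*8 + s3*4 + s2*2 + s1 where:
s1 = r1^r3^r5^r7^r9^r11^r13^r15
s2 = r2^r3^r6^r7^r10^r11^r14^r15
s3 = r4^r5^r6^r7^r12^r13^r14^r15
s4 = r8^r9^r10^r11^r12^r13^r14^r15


s1=1, s2=1, s3=1, s4=0

Syndrome = 7 (error at position 7)


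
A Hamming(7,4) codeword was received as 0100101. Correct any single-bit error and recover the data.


Syndrome = 0: no error detected

Data: 0101 (no errors)


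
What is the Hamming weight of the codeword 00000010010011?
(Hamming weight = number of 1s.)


Counting 1s in 00000010010011

4


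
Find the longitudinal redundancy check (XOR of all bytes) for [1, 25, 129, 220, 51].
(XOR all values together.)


XOR chain: 1 ^ 25 ^ 129 ^ 220 ^ 51 = 118

118


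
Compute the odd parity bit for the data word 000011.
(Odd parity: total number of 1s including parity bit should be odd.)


Number of 1s in data: 2
Parity bit: 1

1


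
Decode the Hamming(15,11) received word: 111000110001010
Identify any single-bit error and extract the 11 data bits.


Syndrome = 13: error at position 13

Data: 10010001110 (corrected bit 13)


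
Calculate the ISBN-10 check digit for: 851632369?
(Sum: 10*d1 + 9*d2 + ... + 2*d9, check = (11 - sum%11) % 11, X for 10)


Weighted sum: 251
251 mod 11 = 9

Check digit: 2


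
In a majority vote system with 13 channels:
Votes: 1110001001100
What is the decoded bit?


Ones: 6 out of 13
Threshold: 7

0 (6/13 voted 1)


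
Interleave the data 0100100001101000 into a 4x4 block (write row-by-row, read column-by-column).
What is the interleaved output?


Matrix:
  0100
  1000
  0110
  1000
Read columns: 0101101000100000

0101101000100000


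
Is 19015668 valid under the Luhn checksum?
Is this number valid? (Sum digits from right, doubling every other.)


Luhn sum = 30
30 mod 10 = 0

Valid (Luhn sum mod 10 = 0)


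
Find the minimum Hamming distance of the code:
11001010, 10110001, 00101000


Comparing all pairs, minimum distance: 4
Can detect 3 errors, correct 1 errors

4


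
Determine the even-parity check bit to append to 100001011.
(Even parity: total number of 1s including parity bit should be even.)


Number of 1s in data: 4
Parity bit: 0

0


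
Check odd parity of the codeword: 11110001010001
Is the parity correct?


Number of 1s: 7

Yes, parity is correct (7 ones)


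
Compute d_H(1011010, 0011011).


XOR: 1000001
Count of 1s: 2

2


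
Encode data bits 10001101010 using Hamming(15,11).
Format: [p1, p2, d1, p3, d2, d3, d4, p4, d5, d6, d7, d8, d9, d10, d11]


Parity bits: p1=0, p2=1, p3=0, p4=0

011000001101010


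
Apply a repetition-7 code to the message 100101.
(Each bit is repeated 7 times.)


Each bit -> 7 copies

111111100000000000000111111100000001111111


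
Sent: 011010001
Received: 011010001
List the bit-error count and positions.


XOR: 000000000

0 errors (received matches sent)


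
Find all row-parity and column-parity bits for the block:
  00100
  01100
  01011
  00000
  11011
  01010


Row parities: 101000
Column parities: 10010

Row P: 101000, Col P: 10010, Corner: 0


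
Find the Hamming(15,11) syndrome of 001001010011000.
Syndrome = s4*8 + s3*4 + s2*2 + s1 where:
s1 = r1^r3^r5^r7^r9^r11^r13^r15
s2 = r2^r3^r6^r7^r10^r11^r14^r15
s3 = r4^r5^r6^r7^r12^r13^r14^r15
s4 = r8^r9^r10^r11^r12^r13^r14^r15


s1=0, s2=1, s3=0, s4=1

Syndrome = 10 (error at position 10)


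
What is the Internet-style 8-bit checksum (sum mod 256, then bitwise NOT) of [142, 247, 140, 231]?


Sum = 760 mod 256 = 248
Complement = 7

7


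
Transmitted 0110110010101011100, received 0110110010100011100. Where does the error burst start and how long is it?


XOR: 0000000000001000000

Burst at position 12, length 1


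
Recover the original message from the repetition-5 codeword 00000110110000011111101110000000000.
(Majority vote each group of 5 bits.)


Groups: 00000, 11011, 00000, 11111, 10111, 00000, 00000
Majority votes: 0101100

0101100


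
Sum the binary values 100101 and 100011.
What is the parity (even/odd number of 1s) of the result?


100101 = 37
100011 = 35
Sum = 72 = 1001000
1s count = 2

even parity (2 ones in 1001000)


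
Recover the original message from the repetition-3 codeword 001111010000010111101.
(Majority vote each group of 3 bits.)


Groups: 001, 111, 010, 000, 010, 111, 101
Majority votes: 0100011

0100011


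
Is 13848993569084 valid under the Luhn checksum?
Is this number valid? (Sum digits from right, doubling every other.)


Luhn sum = 71
71 mod 10 = 1

Invalid (Luhn sum mod 10 = 1)


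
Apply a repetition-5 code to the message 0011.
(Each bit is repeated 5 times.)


Each bit -> 5 copies

00000000001111111111


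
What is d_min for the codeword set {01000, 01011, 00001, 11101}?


Comparing all pairs, minimum distance: 2
Can detect 1 errors, correct 0 errors

2


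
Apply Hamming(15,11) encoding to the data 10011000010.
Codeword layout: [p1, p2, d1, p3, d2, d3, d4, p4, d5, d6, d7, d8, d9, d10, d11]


Parity bits: p1=1, p2=1, p3=0, p4=0

111000101000010


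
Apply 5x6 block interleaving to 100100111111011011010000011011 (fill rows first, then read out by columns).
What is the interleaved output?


Matrix:
  100100
  111111
  011011
  010000
  011011
Read columns: 110000111101101110000110101101

110000111101101110000110101101


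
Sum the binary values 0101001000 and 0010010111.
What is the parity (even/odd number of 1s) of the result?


0101001000 = 328
0010010111 = 151
Sum = 479 = 111011111
1s count = 8

even parity (8 ones in 111011111)


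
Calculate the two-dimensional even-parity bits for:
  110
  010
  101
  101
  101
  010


Row parities: 010001
Column parities: 011

Row P: 010001, Col P: 011, Corner: 0


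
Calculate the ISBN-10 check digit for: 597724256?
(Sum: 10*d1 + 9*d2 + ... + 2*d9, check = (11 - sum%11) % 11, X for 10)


Weighted sum: 303
303 mod 11 = 6

Check digit: 5


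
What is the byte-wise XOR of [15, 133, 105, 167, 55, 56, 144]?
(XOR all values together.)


XOR chain: 15 ^ 133 ^ 105 ^ 167 ^ 55 ^ 56 ^ 144 = 219

219


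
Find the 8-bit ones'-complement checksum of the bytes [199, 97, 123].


Sum = 419 mod 256 = 163
Complement = 92

92


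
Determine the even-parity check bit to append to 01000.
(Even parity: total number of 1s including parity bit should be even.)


Number of 1s in data: 1
Parity bit: 1

1


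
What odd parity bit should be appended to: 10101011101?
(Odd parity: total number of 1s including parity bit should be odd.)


Number of 1s in data: 7
Parity bit: 0

0


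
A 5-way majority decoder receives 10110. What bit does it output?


Ones: 3 out of 5
Threshold: 3

1 (3/5 voted 1)


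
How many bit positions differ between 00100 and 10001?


XOR: 10101
Count of 1s: 3

3


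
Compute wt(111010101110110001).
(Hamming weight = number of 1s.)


Counting 1s in 111010101110110001

11


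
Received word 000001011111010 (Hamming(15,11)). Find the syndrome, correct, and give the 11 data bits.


Syndrome = 4: error at position 4

Data: 00101111010 (corrected bit 4)


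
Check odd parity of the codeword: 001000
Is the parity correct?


Number of 1s: 1

Yes, parity is correct (1 ones)


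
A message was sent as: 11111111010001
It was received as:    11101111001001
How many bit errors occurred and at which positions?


XOR: 00010000011000

3 error(s) at position(s): 3, 9, 10


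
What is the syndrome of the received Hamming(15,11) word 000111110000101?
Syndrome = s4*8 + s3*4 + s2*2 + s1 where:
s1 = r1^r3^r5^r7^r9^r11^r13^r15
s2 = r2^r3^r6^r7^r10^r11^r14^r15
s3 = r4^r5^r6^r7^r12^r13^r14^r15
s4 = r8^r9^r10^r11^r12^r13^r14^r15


s1=0, s2=1, s3=0, s4=1

Syndrome = 10 (error at position 10)


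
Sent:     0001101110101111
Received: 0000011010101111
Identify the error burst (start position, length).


XOR: 0001110100000000

Burst at position 3, length 5


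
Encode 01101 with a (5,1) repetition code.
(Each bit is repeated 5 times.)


Each bit -> 5 copies

0000011111111110000011111


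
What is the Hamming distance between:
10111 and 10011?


XOR: 00100
Count of 1s: 1

1


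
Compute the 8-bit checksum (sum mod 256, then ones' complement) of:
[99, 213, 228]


Sum = 540 mod 256 = 28
Complement = 227

227


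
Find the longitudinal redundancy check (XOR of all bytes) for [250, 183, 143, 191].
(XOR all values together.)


XOR chain: 250 ^ 183 ^ 143 ^ 191 = 125

125


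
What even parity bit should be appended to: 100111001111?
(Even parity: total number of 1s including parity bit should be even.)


Number of 1s in data: 8
Parity bit: 0

0


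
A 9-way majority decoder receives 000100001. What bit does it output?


Ones: 2 out of 9
Threshold: 5

0 (2/9 voted 1)


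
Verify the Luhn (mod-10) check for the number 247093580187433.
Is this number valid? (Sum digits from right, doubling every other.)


Luhn sum = 72
72 mod 10 = 2

Invalid (Luhn sum mod 10 = 2)


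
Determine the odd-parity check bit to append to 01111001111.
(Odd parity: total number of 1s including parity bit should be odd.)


Number of 1s in data: 8
Parity bit: 1

1


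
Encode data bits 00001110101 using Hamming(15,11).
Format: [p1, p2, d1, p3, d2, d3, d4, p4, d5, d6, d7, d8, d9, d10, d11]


Parity bits: p1=0, p2=1, p3=0, p4=1

010000011110101


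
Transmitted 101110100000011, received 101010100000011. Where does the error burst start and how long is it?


XOR: 000100000000000

Burst at position 3, length 1


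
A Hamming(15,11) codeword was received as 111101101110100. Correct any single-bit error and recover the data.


Syndrome = 0: no error detected

Data: 10111110100 (no errors)


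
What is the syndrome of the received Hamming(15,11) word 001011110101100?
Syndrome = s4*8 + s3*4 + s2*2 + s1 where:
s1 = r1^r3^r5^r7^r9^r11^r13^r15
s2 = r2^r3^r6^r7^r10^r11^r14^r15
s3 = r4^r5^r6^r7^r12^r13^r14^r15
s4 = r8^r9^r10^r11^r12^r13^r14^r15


s1=0, s2=0, s3=1, s4=0

Syndrome = 4 (error at position 4)


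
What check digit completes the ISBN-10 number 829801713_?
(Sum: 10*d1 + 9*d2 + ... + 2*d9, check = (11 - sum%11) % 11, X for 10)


Weighted sum: 268
268 mod 11 = 4

Check digit: 7


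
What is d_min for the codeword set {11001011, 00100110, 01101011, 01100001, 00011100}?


Comparing all pairs, minimum distance: 2
Can detect 1 errors, correct 0 errors

2


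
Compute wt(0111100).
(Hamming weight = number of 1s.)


Counting 1s in 0111100

4


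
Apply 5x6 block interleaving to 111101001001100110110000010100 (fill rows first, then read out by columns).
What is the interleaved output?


Matrix:
  111101
  001001
  100110
  110000
  010100
Read columns: 101101001111000101010010011000

101101001111000101010010011000


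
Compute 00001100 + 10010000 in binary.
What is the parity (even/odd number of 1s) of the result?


00001100 = 12
10010000 = 144
Sum = 156 = 10011100
1s count = 4

even parity (4 ones in 10011100)


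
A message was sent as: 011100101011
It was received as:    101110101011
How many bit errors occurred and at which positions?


XOR: 110010000000

3 error(s) at position(s): 0, 1, 4


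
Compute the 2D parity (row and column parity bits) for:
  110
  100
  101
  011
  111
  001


Row parities: 010011
Column parities: 010

Row P: 010011, Col P: 010, Corner: 1


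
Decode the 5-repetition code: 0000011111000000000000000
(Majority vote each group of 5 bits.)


Groups: 00000, 11111, 00000, 00000, 00000
Majority votes: 01000

01000


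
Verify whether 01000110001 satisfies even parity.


Number of 1s: 4

Yes, parity is correct (4 ones)


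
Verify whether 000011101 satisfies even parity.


Number of 1s: 4

Yes, parity is correct (4 ones)


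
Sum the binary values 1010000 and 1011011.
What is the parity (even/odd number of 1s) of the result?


1010000 = 80
1011011 = 91
Sum = 171 = 10101011
1s count = 5

odd parity (5 ones in 10101011)


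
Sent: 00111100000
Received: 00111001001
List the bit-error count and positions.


XOR: 00000101001

3 error(s) at position(s): 5, 7, 10


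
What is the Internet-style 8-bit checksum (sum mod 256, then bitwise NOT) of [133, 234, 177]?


Sum = 544 mod 256 = 32
Complement = 223

223


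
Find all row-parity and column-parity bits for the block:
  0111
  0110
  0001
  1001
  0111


Row parities: 10101
Column parities: 1110

Row P: 10101, Col P: 1110, Corner: 1


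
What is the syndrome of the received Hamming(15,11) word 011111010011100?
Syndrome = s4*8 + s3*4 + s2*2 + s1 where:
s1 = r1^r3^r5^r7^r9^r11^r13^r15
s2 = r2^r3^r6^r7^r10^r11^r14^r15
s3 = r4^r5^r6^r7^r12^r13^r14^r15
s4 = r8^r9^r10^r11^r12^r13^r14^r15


s1=0, s2=0, s3=1, s4=0

Syndrome = 4 (error at position 4)


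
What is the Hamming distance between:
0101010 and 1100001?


XOR: 1001011
Count of 1s: 4

4


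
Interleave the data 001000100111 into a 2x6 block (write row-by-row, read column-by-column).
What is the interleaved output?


Matrix:
  001000
  100111
Read columns: 010010010101

010010010101


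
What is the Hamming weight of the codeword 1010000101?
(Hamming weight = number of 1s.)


Counting 1s in 1010000101

4


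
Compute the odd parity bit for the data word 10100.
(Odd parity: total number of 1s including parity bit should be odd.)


Number of 1s in data: 2
Parity bit: 1

1
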